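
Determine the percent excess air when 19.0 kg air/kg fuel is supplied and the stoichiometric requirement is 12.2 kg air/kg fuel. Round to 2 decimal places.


Excess air = actual - stoichiometric = 19.0 - 12.2 = 6.80 kg/kg fuel
Excess air % = (excess / stoich) * 100 = (6.80 / 12.2) * 100 = 55.74%


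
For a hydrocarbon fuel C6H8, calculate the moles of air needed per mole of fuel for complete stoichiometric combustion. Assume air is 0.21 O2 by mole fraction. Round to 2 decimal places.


Balanced combustion: C6H8 + 8 O2 -> 6 CO2 + 4 H2O
O2 needed = C + H/4 = 6 + 8/4 = 8.00 moles
Air moles = O2 / 0.21 = 8.00 / 0.21 = 38.10 moles air


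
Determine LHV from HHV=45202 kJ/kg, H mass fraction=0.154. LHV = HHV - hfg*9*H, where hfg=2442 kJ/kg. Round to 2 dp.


LHV = HHV - hfg * 9 * H
Water correction = 2442 * 9 * 0.154 = 3384.612 kJ/kg
LHV = 45202 - 3384.612 = 41817.39 kJ/kg


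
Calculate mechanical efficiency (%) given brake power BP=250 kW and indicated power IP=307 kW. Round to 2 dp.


eta_mech = (BP / IP) * 100
Ratio = 250 / 307 = 0.8143
eta_mech = 0.8143 * 100 = 81.43%


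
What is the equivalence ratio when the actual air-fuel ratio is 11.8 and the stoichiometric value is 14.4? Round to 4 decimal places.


phi = AFR_stoich / AFR_actual
phi = 14.4 / 11.8 = 1.2203


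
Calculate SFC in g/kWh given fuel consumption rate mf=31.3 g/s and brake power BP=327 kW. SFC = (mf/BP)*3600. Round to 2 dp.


SFC = (mf / BP) * 3600
Rate = 31.3 / 327 = 0.095719 g/(s*kW)
SFC = 0.095719 * 3600 = 344.59 g/kWh


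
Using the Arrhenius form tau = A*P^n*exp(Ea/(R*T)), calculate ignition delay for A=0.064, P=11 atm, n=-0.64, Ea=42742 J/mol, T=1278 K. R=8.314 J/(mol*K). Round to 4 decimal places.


tau = A * P^n * exp(Ea/(R*T))
P^n = 11^(-0.64) = 0.21553047
Ea/(R*T) = 42742/(8.314*1278) = 4.022666
exp(Ea/(R*T)) = 55.849799
tau = 0.064 * 0.21553047 * 55.849799 = 0.7704 ms


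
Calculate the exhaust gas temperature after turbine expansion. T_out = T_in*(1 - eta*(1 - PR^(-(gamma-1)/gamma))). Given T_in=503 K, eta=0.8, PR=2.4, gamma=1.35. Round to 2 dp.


T_out = T_in * (1 - eta * (1 - PR^(-(gamma-1)/gamma)))
Exponent = -(1.35-1)/1.35 = -0.25925926
PR^exp = 2.4^(-0.25925926) = 0.79694200
Factor = 1 - 0.8*(1 - 0.79694200) = 0.83755360
T_out = 503 * 0.83755360 = 421.29 K


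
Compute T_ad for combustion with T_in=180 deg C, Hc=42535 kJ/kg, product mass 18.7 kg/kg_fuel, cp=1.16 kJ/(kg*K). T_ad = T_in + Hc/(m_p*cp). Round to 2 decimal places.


T_ad = T_in + Hc / (m_p * cp)
Denominator = 18.7 * 1.16 = 21.6920
Temperature rise = 42535 / 21.6920 = 1960.86 K
T_ad = 180 + 1960.86 = 2140.86 deg C


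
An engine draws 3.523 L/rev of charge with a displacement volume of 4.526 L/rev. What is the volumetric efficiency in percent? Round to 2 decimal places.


eta_v = (V_actual / V_disp) * 100
Ratio = 3.523 / 4.526 = 0.7784
eta_v = 0.7784 * 100 = 77.84%


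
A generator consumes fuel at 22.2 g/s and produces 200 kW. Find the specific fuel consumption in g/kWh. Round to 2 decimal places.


SFC = (mf / BP) * 3600
Rate = 22.2 / 200 = 0.111000 g/(s*kW)
SFC = 0.111000 * 3600 = 399.60 g/kWh


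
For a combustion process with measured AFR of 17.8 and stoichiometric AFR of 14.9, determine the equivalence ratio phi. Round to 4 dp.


phi = AFR_stoich / AFR_actual
phi = 14.9 / 17.8 = 0.8371


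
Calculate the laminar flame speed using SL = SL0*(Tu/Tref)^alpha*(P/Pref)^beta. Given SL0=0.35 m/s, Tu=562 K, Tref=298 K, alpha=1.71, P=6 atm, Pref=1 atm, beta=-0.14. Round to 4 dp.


SL = SL0 * (Tu/Tref)^alpha * (P/Pref)^beta
T ratio = 562/298 = 1.88590604
(T ratio)^alpha = 1.88590604^1.71 = 2.958961
(P/Pref)^beta = 6^(-0.14) = 0.778142
SL = 0.35 * 2.958961 * 0.778142 = 0.8059 m/s


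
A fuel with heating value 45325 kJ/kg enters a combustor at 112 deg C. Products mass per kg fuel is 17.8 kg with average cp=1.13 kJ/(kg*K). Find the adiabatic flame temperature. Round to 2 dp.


T_ad = T_in + Hc / (m_p * cp)
Denominator = 17.8 * 1.13 = 20.1140
Temperature rise = 45325 / 20.1140 = 2253.41 K
T_ad = 112 + 2253.41 = 2365.41 deg C


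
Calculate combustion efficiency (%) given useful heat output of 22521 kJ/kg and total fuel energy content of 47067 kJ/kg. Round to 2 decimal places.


Efficiency = (Q_useful / Q_fuel) * 100
Efficiency = (22521 / 47067) * 100
Efficiency = 0.4785 * 100 = 47.85%


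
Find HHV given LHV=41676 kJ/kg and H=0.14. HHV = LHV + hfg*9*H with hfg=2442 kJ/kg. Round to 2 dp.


HHV = LHV + hfg * 9 * H
Water addition = 2442 * 9 * 0.14 = 3076.920 kJ/kg
HHV = 41676 + 3076.920 = 44752.92 kJ/kg


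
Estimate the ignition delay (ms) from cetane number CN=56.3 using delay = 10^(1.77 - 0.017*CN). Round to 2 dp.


delay = 10^(1.77 - 0.017*CN)
Exponent = 1.77 - 0.017*56.3 = 0.8129
delay = 10^0.8129 = 6.50 ms


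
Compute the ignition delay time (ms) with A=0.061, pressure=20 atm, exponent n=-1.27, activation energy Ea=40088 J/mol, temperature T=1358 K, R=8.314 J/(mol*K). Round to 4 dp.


tau = A * P^n * exp(Ea/(R*T))
P^n = 20^(-1.27) = 0.02226855
Ea/(R*T) = 40088/(8.314*1358) = 3.550623
exp(Ea/(R*T)) = 34.835024
tau = 0.061 * 0.02226855 * 34.835024 = 0.0473 ms


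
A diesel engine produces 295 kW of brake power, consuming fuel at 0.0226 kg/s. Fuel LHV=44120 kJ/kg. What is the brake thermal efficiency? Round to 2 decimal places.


eta_BTE = (BP / (mf * LHV)) * 100
Denominator = 0.0226 * 44120 = 997.1120 kW
eta_BTE = (295 / 997.1120) * 100 = 29.59%


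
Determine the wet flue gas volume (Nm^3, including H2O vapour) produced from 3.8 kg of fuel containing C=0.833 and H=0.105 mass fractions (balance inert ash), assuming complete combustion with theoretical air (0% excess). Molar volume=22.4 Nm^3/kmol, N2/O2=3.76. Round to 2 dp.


Per kg fuel: CO2 = (C/12 kmol)*22.4 = (0.833/12)*22.4 = 1.55493 Nm^3
Per kg fuel: H2O = (H/2 kmol)*22.4 = (0.105/2)*22.4 = 1.17600 Nm^3
O2 needed per kg fuel = C/12 + H/4 = 0.833/12 + 0.105/4 = 0.09566667 kmol
Per kg fuel: N2 = O2*3.76*22.4 = 0.09566667*3.76*22.4 = 8.05743 Nm^3
Total per kg = 1.55493 + 1.17600 + 8.05743 = 10.78836 Nm^3
Total = 10.78836 * 3.8 = 41.00 Nm^3


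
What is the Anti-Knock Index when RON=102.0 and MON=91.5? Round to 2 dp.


AKI = (RON + MON) / 2
AKI = (102.0 + 91.5) / 2
AKI = 193.5 / 2 = 96.75


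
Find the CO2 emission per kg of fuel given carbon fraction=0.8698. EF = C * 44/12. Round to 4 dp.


EF = C_frac * (M_CO2 / M_C)
EF = 0.8698 * (44/12)
EF = 0.8698 * 3.666667 = 3.1893 kg_CO2/kg_fuel


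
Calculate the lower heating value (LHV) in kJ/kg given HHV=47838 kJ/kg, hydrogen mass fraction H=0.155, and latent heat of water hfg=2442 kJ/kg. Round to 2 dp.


LHV = HHV - hfg * 9 * H
Water correction = 2442 * 9 * 0.155 = 3406.590 kJ/kg
LHV = 47838 - 3406.590 = 44431.41 kJ/kg


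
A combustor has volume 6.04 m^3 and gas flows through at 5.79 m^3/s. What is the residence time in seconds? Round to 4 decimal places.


tau = V / Q_flow
tau = 6.04 / 5.79 = 1.0432 s


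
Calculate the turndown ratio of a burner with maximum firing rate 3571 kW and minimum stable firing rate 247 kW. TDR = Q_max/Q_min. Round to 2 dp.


TDR = Q_max / Q_min
TDR = 3571 / 247 = 14.46


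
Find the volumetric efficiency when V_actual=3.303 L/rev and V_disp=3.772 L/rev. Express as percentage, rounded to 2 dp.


eta_v = (V_actual / V_disp) * 100
Ratio = 3.303 / 3.772 = 0.8757
eta_v = 0.8757 * 100 = 87.57%


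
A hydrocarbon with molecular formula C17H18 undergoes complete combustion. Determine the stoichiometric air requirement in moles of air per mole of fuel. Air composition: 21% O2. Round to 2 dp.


Balanced combustion: C17H18 + 21.5 O2 -> 17 CO2 + 9 H2O
O2 needed = C + H/4 = 17 + 18/4 = 21.50 moles
Air moles = O2 / 0.21 = 21.50 / 0.21 = 102.38 moles air


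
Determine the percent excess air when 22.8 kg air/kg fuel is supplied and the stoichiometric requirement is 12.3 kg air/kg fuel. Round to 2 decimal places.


Excess air = actual - stoichiometric = 22.8 - 12.3 = 10.50 kg/kg fuel
Excess air % = (excess / stoich) * 100 = (10.50 / 12.3) * 100 = 85.37%


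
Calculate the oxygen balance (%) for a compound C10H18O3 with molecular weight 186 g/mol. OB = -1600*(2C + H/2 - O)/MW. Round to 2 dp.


OB = -1600 * (2C + H/2 - O) / MW
Inner = 2*10 + 18/2 - 3 = 26.00
OB = -1600 * 26.00 / 186 = -223.66%


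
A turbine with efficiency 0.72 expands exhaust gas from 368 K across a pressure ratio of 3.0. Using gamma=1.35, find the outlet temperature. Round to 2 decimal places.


T_out = T_in * (1 - eta * (1 - PR^(-(gamma-1)/gamma)))
Exponent = -(1.35-1)/1.35 = -0.25925926
PR^exp = 3.0^(-0.25925926) = 0.75214556
Factor = 1 - 0.72*(1 - 0.75214556) = 0.82154480
T_out = 368 * 0.82154480 = 302.33 K


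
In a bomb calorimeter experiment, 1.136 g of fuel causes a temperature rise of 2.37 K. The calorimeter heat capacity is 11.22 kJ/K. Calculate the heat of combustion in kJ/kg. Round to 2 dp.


Hc = C_cal * delta_T / m_fuel
Q_released = 11.22 * 2.37 = 26.5914 kJ
m_fuel = 1.136 g = 1.136/1000 kg = 0.001136 kg
Hc = 26.5914 / 0.001136 = 23407.92 kJ/kg


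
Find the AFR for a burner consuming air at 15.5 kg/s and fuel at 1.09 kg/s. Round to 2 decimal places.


AFR = m_air / m_fuel
AFR = 15.5 / 1.09 = 14.22


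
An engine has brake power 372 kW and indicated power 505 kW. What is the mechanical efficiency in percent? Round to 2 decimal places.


eta_mech = (BP / IP) * 100
Ratio = 372 / 505 = 0.7366
eta_mech = 0.7366 * 100 = 73.66%


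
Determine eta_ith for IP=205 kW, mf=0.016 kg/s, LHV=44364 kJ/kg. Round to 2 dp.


eta_ith = (IP / (mf * LHV)) * 100
Denominator = 0.016 * 44364 = 709.8240 kW
eta_ith = (205 / 709.8240) * 100 = 28.88%


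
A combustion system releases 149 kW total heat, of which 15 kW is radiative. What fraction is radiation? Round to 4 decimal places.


f_rad = Q_rad / Q_total
f_rad = 15 / 149 = 0.1007


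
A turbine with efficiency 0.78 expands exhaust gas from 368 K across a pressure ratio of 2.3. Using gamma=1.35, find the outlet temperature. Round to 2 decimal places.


T_out = T_in * (1 - eta * (1 - PR^(-(gamma-1)/gamma)))
Exponent = -(1.35-1)/1.35 = -0.25925926
PR^exp = 2.3^(-0.25925926) = 0.80578413
Factor = 1 - 0.78*(1 - 0.80578413) = 0.84851162
T_out = 368 * 0.84851162 = 312.25 K


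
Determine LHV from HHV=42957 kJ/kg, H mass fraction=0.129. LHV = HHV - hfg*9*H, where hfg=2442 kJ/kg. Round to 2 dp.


LHV = HHV - hfg * 9 * H
Water correction = 2442 * 9 * 0.129 = 2835.162 kJ/kg
LHV = 42957 - 2835.162 = 40121.84 kJ/kg


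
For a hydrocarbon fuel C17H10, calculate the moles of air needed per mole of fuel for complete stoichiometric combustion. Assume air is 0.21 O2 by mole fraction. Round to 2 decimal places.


Balanced combustion: C17H10 + 19.5 O2 -> 17 CO2 + 5 H2O
O2 needed = C + H/4 = 17 + 10/4 = 19.50 moles
Air moles = O2 / 0.21 = 19.50 / 0.21 = 92.86 moles air


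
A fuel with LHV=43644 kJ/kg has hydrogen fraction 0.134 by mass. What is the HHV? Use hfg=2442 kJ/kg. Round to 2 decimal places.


HHV = LHV + hfg * 9 * H
Water addition = 2442 * 9 * 0.134 = 2945.052 kJ/kg
HHV = 43644 + 2945.052 = 46589.05 kJ/kg


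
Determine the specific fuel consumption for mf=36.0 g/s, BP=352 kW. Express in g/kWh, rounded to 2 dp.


SFC = (mf / BP) * 3600
Rate = 36.0 / 352 = 0.102273 g/(s*kW)
SFC = 0.102273 * 3600 = 368.18 g/kWh


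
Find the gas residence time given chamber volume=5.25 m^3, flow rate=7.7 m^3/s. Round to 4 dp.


tau = V / Q_flow
tau = 5.25 / 7.7 = 0.6818 s


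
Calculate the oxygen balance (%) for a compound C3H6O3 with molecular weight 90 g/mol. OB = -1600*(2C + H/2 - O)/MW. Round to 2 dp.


OB = -1600 * (2C + H/2 - O) / MW
Inner = 2*3 + 6/2 - 3 = 6.00
OB = -1600 * 6.00 / 90 = -106.67%


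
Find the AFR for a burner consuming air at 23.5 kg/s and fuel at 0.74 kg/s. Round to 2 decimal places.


AFR = m_air / m_fuel
AFR = 23.5 / 0.74 = 31.76


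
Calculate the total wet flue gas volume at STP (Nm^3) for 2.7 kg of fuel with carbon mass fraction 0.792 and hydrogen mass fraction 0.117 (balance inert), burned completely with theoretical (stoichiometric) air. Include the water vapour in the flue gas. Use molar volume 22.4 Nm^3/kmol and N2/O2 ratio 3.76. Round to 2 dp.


Per kg fuel: CO2 = (C/12 kmol)*22.4 = (0.792/12)*22.4 = 1.47840 Nm^3
Per kg fuel: H2O = (H/2 kmol)*22.4 = (0.117/2)*22.4 = 1.31040 Nm^3
O2 needed per kg fuel = C/12 + H/4 = 0.792/12 + 0.117/4 = 0.09525000 kmol
Per kg fuel: N2 = O2*3.76*22.4 = 0.09525000*3.76*22.4 = 8.02234 Nm^3
Total per kg = 1.47840 + 1.31040 + 8.02234 = 10.81114 Nm^3
Total = 10.81114 * 2.7 = 29.19 Nm^3


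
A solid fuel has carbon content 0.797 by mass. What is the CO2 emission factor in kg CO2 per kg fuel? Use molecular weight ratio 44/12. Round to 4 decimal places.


EF = C_frac * (M_CO2 / M_C)
EF = 0.797 * (44/12)
EF = 0.797 * 3.666667 = 2.9223 kg_CO2/kg_fuel


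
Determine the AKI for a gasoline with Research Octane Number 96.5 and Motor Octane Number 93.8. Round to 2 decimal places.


AKI = (RON + MON) / 2
AKI = (96.5 + 93.8) / 2
AKI = 190.3 / 2 = 95.15


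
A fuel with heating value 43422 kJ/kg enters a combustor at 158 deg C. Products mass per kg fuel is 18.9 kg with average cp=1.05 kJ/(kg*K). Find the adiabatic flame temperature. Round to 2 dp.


T_ad = T_in + Hc / (m_p * cp)
Denominator = 18.9 * 1.05 = 19.8450
Temperature rise = 43422 / 19.8450 = 2188.06 K
T_ad = 158 + 2188.06 = 2346.06 deg C


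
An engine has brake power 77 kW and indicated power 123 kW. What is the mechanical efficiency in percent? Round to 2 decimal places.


eta_mech = (BP / IP) * 100
Ratio = 77 / 123 = 0.6260
eta_mech = 0.6260 * 100 = 62.60%


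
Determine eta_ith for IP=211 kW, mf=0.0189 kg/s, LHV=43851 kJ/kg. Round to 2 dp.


eta_ith = (IP / (mf * LHV)) * 100
Denominator = 0.0189 * 43851 = 828.7839 kW
eta_ith = (211 / 828.7839) * 100 = 25.46%


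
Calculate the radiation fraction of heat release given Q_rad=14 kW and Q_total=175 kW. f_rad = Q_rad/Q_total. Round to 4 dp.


f_rad = Q_rad / Q_total
f_rad = 14 / 175 = 0.0800


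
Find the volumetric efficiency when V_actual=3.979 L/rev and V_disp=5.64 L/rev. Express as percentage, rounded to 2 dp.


eta_v = (V_actual / V_disp) * 100
Ratio = 3.979 / 5.64 = 0.7055
eta_v = 0.7055 * 100 = 70.55%


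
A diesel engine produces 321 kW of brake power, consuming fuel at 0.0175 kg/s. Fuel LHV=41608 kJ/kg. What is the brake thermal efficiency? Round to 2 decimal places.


eta_BTE = (BP / (mf * LHV)) * 100
Denominator = 0.0175 * 41608 = 728.1400 kW
eta_BTE = (321 / 728.1400) * 100 = 44.08%


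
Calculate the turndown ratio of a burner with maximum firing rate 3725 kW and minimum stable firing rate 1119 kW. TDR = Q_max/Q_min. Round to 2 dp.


TDR = Q_max / Q_min
TDR = 3725 / 1119 = 3.33


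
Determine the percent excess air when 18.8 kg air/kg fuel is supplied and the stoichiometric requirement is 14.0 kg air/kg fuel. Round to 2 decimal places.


Excess air = actual - stoichiometric = 18.8 - 14.0 = 4.80 kg/kg fuel
Excess air % = (excess / stoich) * 100 = (4.80 / 14.0) * 100 = 34.29%


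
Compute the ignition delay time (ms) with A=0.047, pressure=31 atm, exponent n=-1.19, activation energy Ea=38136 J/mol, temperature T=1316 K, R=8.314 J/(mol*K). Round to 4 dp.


tau = A * P^n * exp(Ea/(R*T))
P^n = 31^(-1.19) = 0.01679885
Ea/(R*T) = 38136/(8.314*1316) = 3.485533
exp(Ea/(R*T)) = 32.639828
tau = 0.047 * 0.01679885 * 32.639828 = 0.0258 ms


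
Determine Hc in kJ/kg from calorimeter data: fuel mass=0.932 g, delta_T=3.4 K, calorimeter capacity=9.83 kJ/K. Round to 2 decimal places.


Hc = C_cal * delta_T / m_fuel
Q_released = 9.83 * 3.4 = 33.4220 kJ
m_fuel = 0.932 g = 0.932/1000 kg = 0.000932 kg
Hc = 33.4220 / 0.000932 = 35860.52 kJ/kg


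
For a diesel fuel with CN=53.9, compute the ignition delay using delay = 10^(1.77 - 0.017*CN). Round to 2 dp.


delay = 10^(1.77 - 0.017*CN)
Exponent = 1.77 - 0.017*53.9 = 0.8537
delay = 10^0.8537 = 7.14 ms


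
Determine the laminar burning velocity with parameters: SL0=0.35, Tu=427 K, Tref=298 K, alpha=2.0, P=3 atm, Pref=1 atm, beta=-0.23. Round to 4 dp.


SL = SL0 * (Tu/Tref)^alpha * (P/Pref)^beta
T ratio = 427/298 = 1.43288591
(T ratio)^alpha = 1.43288591^2.0 = 2.053162
(P/Pref)^beta = 3^(-0.23) = 0.776716
SL = 0.35 * 2.053162 * 0.776716 = 0.5582 m/s


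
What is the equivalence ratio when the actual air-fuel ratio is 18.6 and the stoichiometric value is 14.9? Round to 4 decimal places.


phi = AFR_stoich / AFR_actual
phi = 14.9 / 18.6 = 0.8011


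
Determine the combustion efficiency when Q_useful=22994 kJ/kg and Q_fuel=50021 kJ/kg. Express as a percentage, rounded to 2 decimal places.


Efficiency = (Q_useful / Q_fuel) * 100
Efficiency = (22994 / 50021) * 100
Efficiency = 0.4597 * 100 = 45.97%


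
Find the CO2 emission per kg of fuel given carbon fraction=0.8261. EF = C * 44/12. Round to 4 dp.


EF = C_frac * (M_CO2 / M_C)
EF = 0.8261 * (44/12)
EF = 0.8261 * 3.666667 = 3.0290 kg_CO2/kg_fuel


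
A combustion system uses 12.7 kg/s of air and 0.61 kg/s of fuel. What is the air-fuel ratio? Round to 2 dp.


AFR = m_air / m_fuel
AFR = 12.7 / 0.61 = 20.82


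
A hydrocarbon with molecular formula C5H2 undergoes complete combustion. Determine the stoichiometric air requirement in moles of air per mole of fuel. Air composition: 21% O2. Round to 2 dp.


Balanced combustion: C5H2 + 5.5 O2 -> 5 CO2 + 1 H2O
O2 needed = C + H/4 = 5 + 2/4 = 5.50 moles
Air moles = O2 / 0.21 = 5.50 / 0.21 = 26.19 moles air


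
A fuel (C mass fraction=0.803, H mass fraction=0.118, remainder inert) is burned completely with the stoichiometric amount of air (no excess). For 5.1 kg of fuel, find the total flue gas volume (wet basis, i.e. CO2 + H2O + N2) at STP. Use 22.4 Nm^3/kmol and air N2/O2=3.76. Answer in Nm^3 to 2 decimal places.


Per kg fuel: CO2 = (C/12 kmol)*22.4 = (0.803/12)*22.4 = 1.49893 Nm^3
Per kg fuel: H2O = (H/2 kmol)*22.4 = (0.118/2)*22.4 = 1.32160 Nm^3
O2 needed per kg fuel = C/12 + H/4 = 0.803/12 + 0.118/4 = 0.09641667 kmol
Per kg fuel: N2 = O2*3.76*22.4 = 0.09641667*3.76*22.4 = 8.12060 Nm^3
Total per kg = 1.49893 + 1.32160 + 8.12060 = 10.94113 Nm^3
Total = 10.94113 * 5.1 = 55.80 Nm^3


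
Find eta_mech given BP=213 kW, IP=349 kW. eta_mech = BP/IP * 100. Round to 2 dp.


eta_mech = (BP / IP) * 100
Ratio = 213 / 349 = 0.6103
eta_mech = 0.6103 * 100 = 61.03%


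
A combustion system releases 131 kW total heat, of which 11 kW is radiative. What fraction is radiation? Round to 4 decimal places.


f_rad = Q_rad / Q_total
f_rad = 11 / 131 = 0.0840


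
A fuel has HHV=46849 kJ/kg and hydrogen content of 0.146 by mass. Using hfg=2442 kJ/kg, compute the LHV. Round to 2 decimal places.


LHV = HHV - hfg * 9 * H
Water correction = 2442 * 9 * 0.146 = 3208.788 kJ/kg
LHV = 46849 - 3208.788 = 43640.21 kJ/kg


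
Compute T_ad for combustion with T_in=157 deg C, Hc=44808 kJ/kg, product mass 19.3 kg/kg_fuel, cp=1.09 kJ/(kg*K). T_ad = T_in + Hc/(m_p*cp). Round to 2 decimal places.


T_ad = T_in + Hc / (m_p * cp)
Denominator = 19.3 * 1.09 = 21.0370
Temperature rise = 44808 / 21.0370 = 2129.96 K
T_ad = 157 + 2129.96 = 2286.96 deg C


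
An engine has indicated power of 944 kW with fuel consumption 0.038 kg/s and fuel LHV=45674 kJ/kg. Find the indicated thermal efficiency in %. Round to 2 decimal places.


eta_ith = (IP / (mf * LHV)) * 100
Denominator = 0.038 * 45674 = 1735.6120 kW
eta_ith = (944 / 1735.6120) * 100 = 54.39%


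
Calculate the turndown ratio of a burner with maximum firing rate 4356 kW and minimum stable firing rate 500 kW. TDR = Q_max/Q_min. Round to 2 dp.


TDR = Q_max / Q_min
TDR = 4356 / 500 = 8.71


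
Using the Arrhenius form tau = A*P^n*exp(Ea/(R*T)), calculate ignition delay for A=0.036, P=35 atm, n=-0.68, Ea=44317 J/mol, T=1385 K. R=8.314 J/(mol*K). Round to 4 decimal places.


tau = A * P^n * exp(Ea/(R*T))
P^n = 35^(-0.68) = 0.08913202
Ea/(R*T) = 44317/(8.314*1385) = 3.848669
exp(Ea/(R*T)) = 46.930556
tau = 0.036 * 0.08913202 * 46.930556 = 0.1506 ms


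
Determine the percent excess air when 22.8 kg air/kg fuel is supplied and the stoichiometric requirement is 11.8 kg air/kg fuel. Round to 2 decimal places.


Excess air = actual - stoichiometric = 22.8 - 11.8 = 11.00 kg/kg fuel
Excess air % = (excess / stoich) * 100 = (11.00 / 11.8) * 100 = 93.22%


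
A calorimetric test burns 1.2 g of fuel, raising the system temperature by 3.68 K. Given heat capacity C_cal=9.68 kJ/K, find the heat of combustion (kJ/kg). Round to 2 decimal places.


Hc = C_cal * delta_T / m_fuel
Q_released = 9.68 * 3.68 = 35.6224 kJ
m_fuel = 1.2 g = 1.2/1000 kg = 0.001200 kg
Hc = 35.6224 / 0.001200 = 29685.33 kJ/kg


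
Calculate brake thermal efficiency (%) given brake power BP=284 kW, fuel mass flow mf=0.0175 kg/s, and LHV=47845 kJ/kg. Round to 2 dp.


eta_BTE = (BP / (mf * LHV)) * 100
Denominator = 0.0175 * 47845 = 837.2875 kW
eta_BTE = (284 / 837.2875) * 100 = 33.92%


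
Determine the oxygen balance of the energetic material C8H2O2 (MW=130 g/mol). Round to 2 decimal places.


OB = -1600 * (2C + H/2 - O) / MW
Inner = 2*8 + 2/2 - 2 = 15.00
OB = -1600 * 15.00 / 130 = -184.62%


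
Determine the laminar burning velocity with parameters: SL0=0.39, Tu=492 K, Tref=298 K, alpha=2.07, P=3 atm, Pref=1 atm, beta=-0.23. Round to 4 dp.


SL = SL0 * (Tu/Tref)^alpha * (P/Pref)^beta
T ratio = 492/298 = 1.65100671
(T ratio)^alpha = 1.65100671^2.07 = 2.823190
(P/Pref)^beta = 3^(-0.23) = 0.776716
SL = 0.39 * 2.823190 * 0.776716 = 0.8552 m/s


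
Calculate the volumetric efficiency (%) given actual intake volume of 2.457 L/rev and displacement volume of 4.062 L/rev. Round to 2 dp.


eta_v = (V_actual / V_disp) * 100
Ratio = 2.457 / 4.062 = 0.6049
eta_v = 0.6049 * 100 = 60.49%


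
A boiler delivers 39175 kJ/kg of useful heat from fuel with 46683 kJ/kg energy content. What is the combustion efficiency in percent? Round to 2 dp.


Efficiency = (Q_useful / Q_fuel) * 100
Efficiency = (39175 / 46683) * 100
Efficiency = 0.8392 * 100 = 83.92%


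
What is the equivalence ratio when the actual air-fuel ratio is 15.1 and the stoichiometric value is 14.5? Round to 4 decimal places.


phi = AFR_stoich / AFR_actual
phi = 14.5 / 15.1 = 0.9603


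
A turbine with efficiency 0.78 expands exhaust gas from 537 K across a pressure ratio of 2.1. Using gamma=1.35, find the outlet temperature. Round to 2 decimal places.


T_out = T_in * (1 - eta * (1 - PR^(-(gamma-1)/gamma)))
Exponent = -(1.35-1)/1.35 = -0.25925926
PR^exp = 2.1^(-0.25925926) = 0.82501466
Factor = 1 - 0.78*(1 - 0.82501466) = 0.86351143
T_out = 537 * 0.86351143 = 463.71 K


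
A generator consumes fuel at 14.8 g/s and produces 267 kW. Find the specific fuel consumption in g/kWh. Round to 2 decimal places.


SFC = (mf / BP) * 3600
Rate = 14.8 / 267 = 0.055431 g/(s*kW)
SFC = 0.055431 * 3600 = 199.55 g/kWh


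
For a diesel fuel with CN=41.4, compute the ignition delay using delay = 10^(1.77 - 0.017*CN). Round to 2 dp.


delay = 10^(1.77 - 0.017*CN)
Exponent = 1.77 - 0.017*41.4 = 1.0662
delay = 10^1.0662 = 11.65 ms


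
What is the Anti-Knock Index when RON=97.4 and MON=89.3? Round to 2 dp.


AKI = (RON + MON) / 2
AKI = (97.4 + 89.3) / 2
AKI = 186.7 / 2 = 93.35


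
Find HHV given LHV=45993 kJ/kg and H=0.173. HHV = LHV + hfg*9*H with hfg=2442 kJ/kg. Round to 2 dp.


HHV = LHV + hfg * 9 * H
Water addition = 2442 * 9 * 0.173 = 3802.194 kJ/kg
HHV = 45993 + 3802.194 = 49795.19 kJ/kg


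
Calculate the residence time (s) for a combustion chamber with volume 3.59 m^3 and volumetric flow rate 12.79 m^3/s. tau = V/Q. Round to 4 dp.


tau = V / Q_flow
tau = 3.59 / 12.79 = 0.2807 s


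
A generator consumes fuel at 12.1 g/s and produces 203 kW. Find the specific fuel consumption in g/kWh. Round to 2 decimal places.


SFC = (mf / BP) * 3600
Rate = 12.1 / 203 = 0.059606 g/(s*kW)
SFC = 0.059606 * 3600 = 214.58 g/kWh


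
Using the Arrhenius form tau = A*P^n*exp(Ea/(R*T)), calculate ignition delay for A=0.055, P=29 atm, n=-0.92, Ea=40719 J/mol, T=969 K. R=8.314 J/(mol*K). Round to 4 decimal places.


tau = A * P^n * exp(Ea/(R*T))
P^n = 29^(-0.92) = 0.04514336
Ea/(R*T) = 40719/(8.314*969) = 5.054327
exp(Ea/(R*T)) = 156.698983
tau = 0.055 * 0.04514336 * 156.698983 = 0.3891 ms


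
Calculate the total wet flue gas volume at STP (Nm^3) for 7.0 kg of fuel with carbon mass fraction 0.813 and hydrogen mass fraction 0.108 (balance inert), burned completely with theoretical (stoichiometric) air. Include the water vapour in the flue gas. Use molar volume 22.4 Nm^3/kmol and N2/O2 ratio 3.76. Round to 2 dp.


Per kg fuel: CO2 = (C/12 kmol)*22.4 = (0.813/12)*22.4 = 1.51760 Nm^3
Per kg fuel: H2O = (H/2 kmol)*22.4 = (0.108/2)*22.4 = 1.20960 Nm^3
O2 needed per kg fuel = C/12 + H/4 = 0.813/12 + 0.108/4 = 0.09475000 kmol
Per kg fuel: N2 = O2*3.76*22.4 = 0.09475000*3.76*22.4 = 7.98022 Nm^3
Total per kg = 1.51760 + 1.20960 + 7.98022 = 10.70742 Nm^3
Total = 10.70742 * 7.0 = 74.95 Nm^3


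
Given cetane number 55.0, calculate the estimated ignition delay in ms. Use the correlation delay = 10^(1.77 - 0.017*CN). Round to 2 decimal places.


delay = 10^(1.77 - 0.017*CN)
Exponent = 1.77 - 0.017*55.0 = 0.8350
delay = 10^0.8350 = 6.84 ms


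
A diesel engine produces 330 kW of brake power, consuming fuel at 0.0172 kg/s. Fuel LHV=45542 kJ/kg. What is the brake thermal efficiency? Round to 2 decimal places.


eta_BTE = (BP / (mf * LHV)) * 100
Denominator = 0.0172 * 45542 = 783.3224 kW
eta_BTE = (330 / 783.3224) * 100 = 42.13%


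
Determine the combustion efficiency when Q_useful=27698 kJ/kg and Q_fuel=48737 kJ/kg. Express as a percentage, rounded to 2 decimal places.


Efficiency = (Q_useful / Q_fuel) * 100
Efficiency = (27698 / 48737) * 100
Efficiency = 0.5683 * 100 = 56.83%


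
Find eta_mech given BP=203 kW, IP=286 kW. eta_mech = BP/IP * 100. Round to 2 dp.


eta_mech = (BP / IP) * 100
Ratio = 203 / 286 = 0.7098
eta_mech = 0.7098 * 100 = 70.98%


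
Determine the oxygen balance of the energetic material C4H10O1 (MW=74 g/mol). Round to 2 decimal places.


OB = -1600 * (2C + H/2 - O) / MW
Inner = 2*4 + 10/2 - 1 = 12.00
OB = -1600 * 12.00 / 74 = -259.46%


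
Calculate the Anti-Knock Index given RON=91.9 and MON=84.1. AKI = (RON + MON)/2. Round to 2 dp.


AKI = (RON + MON) / 2
AKI = (91.9 + 84.1) / 2
AKI = 176.0 / 2 = 88.00


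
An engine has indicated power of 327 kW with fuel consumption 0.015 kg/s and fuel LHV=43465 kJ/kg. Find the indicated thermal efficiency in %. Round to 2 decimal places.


eta_ith = (IP / (mf * LHV)) * 100
Denominator = 0.015 * 43465 = 651.9750 kW
eta_ith = (327 / 651.9750) * 100 = 50.16%


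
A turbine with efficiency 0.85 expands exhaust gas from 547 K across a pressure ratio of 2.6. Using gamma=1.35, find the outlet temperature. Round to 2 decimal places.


T_out = T_in * (1 - eta * (1 - PR^(-(gamma-1)/gamma)))
Exponent = -(1.35-1)/1.35 = -0.25925926
PR^exp = 2.6^(-0.25925926) = 0.78057442
Factor = 1 - 0.85*(1 - 0.78057442) = 0.81348826
T_out = 547 * 0.81348826 = 444.98 K


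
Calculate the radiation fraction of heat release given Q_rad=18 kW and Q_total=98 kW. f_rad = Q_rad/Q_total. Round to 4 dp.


f_rad = Q_rad / Q_total
f_rad = 18 / 98 = 0.1837


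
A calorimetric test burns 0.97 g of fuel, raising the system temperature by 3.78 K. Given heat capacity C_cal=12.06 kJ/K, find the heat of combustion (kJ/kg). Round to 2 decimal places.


Hc = C_cal * delta_T / m_fuel
Q_released = 12.06 * 3.78 = 45.5868 kJ
m_fuel = 0.97 g = 0.97/1000 kg = 0.000970 kg
Hc = 45.5868 / 0.000970 = 46996.70 kJ/kg


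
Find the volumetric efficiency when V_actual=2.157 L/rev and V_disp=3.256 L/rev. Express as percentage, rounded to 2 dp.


eta_v = (V_actual / V_disp) * 100
Ratio = 2.157 / 3.256 = 0.6625
eta_v = 0.6625 * 100 = 66.25%


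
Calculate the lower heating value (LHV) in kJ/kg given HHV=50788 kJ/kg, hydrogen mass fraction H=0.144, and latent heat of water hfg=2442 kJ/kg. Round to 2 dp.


LHV = HHV - hfg * 9 * H
Water correction = 2442 * 9 * 0.144 = 3164.832 kJ/kg
LHV = 50788 - 3164.832 = 47623.17 kJ/kg


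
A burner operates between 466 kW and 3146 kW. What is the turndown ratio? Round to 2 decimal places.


TDR = Q_max / Q_min
TDR = 3146 / 466 = 6.75


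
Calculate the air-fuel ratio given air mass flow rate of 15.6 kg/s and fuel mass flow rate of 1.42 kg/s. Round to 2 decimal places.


AFR = m_air / m_fuel
AFR = 15.6 / 1.42 = 10.99


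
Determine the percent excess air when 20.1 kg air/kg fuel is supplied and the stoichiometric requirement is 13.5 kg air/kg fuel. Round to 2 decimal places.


Excess air = actual - stoichiometric = 20.1 - 13.5 = 6.60 kg/kg fuel
Excess air % = (excess / stoich) * 100 = (6.60 / 13.5) * 100 = 48.89%


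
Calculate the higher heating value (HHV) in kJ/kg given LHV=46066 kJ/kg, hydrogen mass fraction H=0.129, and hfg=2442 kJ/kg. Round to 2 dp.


HHV = LHV + hfg * 9 * H
Water addition = 2442 * 9 * 0.129 = 2835.162 kJ/kg
HHV = 46066 + 2835.162 = 48901.16 kJ/kg


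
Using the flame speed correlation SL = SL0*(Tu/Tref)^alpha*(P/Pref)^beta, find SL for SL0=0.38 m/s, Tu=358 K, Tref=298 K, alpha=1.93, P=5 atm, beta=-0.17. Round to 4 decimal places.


SL = SL0 * (Tu/Tref)^alpha * (P/Pref)^beta
T ratio = 358/298 = 1.20134228
(T ratio)^alpha = 1.20134228^1.93 = 1.424810
(P/Pref)^beta = 5^(-0.17) = 0.760633
SL = 0.38 * 1.424810 * 0.760633 = 0.4118 m/s


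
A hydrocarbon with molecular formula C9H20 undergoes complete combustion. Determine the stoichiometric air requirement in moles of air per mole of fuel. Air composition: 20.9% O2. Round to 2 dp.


Balanced combustion: C9H20 + 14 O2 -> 9 CO2 + 10 H2O
O2 needed = C + H/4 = 9 + 20/4 = 14.00 moles
Air moles = O2 / 0.209 = 14.00 / 0.209 = 66.99 moles air


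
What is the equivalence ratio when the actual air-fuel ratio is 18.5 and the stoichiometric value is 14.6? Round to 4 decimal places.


phi = AFR_stoich / AFR_actual
phi = 14.6 / 18.5 = 0.7892


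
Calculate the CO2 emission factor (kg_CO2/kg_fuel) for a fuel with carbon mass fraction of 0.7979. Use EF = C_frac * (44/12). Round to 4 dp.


EF = C_frac * (M_CO2 / M_C)
EF = 0.7979 * (44/12)
EF = 0.7979 * 3.666667 = 2.9256 kg_CO2/kg_fuel


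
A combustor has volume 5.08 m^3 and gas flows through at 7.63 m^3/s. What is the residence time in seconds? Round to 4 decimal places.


tau = V / Q_flow
tau = 5.08 / 7.63 = 0.6658 s


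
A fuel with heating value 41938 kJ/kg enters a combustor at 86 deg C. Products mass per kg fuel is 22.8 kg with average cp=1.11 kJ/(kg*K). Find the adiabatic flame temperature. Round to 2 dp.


T_ad = T_in + Hc / (m_p * cp)
Denominator = 22.8 * 1.11 = 25.3080
Temperature rise = 41938 / 25.3080 = 1657.10 K
T_ad = 86 + 1657.10 = 1743.10 deg C


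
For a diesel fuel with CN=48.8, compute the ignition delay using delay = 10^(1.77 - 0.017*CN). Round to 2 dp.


delay = 10^(1.77 - 0.017*CN)
Exponent = 1.77 - 0.017*48.8 = 0.9404
delay = 10^0.9404 = 8.72 ms


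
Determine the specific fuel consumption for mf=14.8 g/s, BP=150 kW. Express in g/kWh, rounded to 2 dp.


SFC = (mf / BP) * 3600
Rate = 14.8 / 150 = 0.098667 g/(s*kW)
SFC = 0.098667 * 3600 = 355.20 g/kWh


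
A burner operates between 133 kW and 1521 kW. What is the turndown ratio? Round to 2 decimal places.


TDR = Q_max / Q_min
TDR = 1521 / 133 = 11.44


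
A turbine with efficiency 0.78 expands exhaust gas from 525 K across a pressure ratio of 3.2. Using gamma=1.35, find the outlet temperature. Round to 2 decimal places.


T_out = T_in * (1 - eta * (1 - PR^(-(gamma-1)/gamma)))
Exponent = -(1.35-1)/1.35 = -0.25925926
PR^exp = 3.2^(-0.25925926) = 0.73966521
Factor = 1 - 0.78*(1 - 0.73966521) = 0.79693886
T_out = 525 * 0.79693886 = 418.39 K


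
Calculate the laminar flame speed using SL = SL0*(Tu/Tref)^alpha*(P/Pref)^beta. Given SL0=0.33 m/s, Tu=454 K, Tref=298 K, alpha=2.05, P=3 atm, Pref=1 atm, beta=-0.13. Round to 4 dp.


SL = SL0 * (Tu/Tref)^alpha * (P/Pref)^beta
T ratio = 454/298 = 1.52348993
(T ratio)^alpha = 1.52348993^2.05 = 2.370397
(P/Pref)^beta = 3^(-0.13) = 0.866910
SL = 0.33 * 2.370397 * 0.866910 = 0.6781 m/s


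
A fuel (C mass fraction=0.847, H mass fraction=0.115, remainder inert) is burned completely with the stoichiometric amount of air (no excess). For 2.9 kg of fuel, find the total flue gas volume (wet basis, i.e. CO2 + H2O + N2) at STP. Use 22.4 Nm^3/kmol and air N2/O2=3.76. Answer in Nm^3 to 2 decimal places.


Per kg fuel: CO2 = (C/12 kmol)*22.4 = (0.847/12)*22.4 = 1.58107 Nm^3
Per kg fuel: H2O = (H/2 kmol)*22.4 = (0.115/2)*22.4 = 1.28800 Nm^3
O2 needed per kg fuel = C/12 + H/4 = 0.847/12 + 0.115/4 = 0.09933333 kmol
Per kg fuel: N2 = O2*3.76*22.4 = 0.09933333*3.76*22.4 = 8.36625 Nm^3
Total per kg = 1.58107 + 1.28800 + 8.36625 = 11.23532 Nm^3
Total = 11.23532 * 2.9 = 32.58 Nm^3


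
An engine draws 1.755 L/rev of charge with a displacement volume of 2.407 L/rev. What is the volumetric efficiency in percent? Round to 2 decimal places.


eta_v = (V_actual / V_disp) * 100
Ratio = 1.755 / 2.407 = 0.7291
eta_v = 0.7291 * 100 = 72.91%


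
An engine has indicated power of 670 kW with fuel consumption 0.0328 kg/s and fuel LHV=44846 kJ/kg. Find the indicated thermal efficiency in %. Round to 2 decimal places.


eta_ith = (IP / (mf * LHV)) * 100
Denominator = 0.0328 * 44846 = 1470.9488 kW
eta_ith = (670 / 1470.9488) * 100 = 45.55%


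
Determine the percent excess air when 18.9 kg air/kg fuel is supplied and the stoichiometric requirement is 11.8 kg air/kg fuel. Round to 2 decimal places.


Excess air = actual - stoichiometric = 18.9 - 11.8 = 7.10 kg/kg fuel
Excess air % = (excess / stoich) * 100 = (7.10 / 11.8) * 100 = 60.17%


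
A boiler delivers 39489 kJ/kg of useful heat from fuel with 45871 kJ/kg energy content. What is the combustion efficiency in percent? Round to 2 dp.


Efficiency = (Q_useful / Q_fuel) * 100
Efficiency = (39489 / 45871) * 100
Efficiency = 0.8609 * 100 = 86.09%


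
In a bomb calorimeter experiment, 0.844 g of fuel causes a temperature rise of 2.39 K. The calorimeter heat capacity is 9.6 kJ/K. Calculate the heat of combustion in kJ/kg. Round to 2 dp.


Hc = C_cal * delta_T / m_fuel
Q_released = 9.6 * 2.39 = 22.9440 kJ
m_fuel = 0.844 g = 0.844/1000 kg = 0.000844 kg
Hc = 22.9440 / 0.000844 = 27184.83 kJ/kg


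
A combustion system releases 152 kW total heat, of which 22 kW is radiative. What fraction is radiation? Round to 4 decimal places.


f_rad = Q_rad / Q_total
f_rad = 22 / 152 = 0.1447


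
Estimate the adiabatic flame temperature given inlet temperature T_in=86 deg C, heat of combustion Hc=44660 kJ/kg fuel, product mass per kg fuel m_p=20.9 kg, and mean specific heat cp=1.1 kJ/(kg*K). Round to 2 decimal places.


T_ad = T_in + Hc / (m_p * cp)
Denominator = 20.9 * 1.1 = 22.9900
Temperature rise = 44660 / 22.9900 = 1942.58 K
T_ad = 86 + 1942.58 = 2028.58 deg C


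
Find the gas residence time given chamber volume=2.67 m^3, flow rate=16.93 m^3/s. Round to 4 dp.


tau = V / Q_flow
tau = 2.67 / 16.93 = 0.1577 s


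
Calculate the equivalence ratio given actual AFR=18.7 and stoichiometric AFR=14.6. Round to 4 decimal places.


phi = AFR_stoich / AFR_actual
phi = 14.6 / 18.7 = 0.7807


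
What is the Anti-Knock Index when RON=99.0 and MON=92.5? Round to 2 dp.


AKI = (RON + MON) / 2
AKI = (99.0 + 92.5) / 2
AKI = 191.5 / 2 = 95.75


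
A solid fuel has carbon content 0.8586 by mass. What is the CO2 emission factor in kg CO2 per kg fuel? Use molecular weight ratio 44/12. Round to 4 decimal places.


EF = C_frac * (M_CO2 / M_C)
EF = 0.8586 * (44/12)
EF = 0.8586 * 3.666667 = 3.1482 kg_CO2/kg_fuel


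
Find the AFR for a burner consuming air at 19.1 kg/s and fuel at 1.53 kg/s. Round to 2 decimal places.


AFR = m_air / m_fuel
AFR = 19.1 / 1.53 = 12.48


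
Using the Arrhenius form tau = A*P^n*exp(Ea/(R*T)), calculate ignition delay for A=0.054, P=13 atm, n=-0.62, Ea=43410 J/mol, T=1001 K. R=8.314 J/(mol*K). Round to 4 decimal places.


tau = A * P^n * exp(Ea/(R*T))
P^n = 13^(-0.62) = 0.20387084
Ea/(R*T) = 43410/(8.314*1001) = 5.216097
exp(Ea/(R*T)) = 184.213857
tau = 0.054 * 0.20387084 * 184.213857 = 2.0280 ms


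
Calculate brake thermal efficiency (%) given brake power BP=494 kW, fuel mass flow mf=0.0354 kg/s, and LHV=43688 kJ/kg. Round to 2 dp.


eta_BTE = (BP / (mf * LHV)) * 100
Denominator = 0.0354 * 43688 = 1546.5552 kW
eta_BTE = (494 / 1546.5552) * 100 = 31.94%


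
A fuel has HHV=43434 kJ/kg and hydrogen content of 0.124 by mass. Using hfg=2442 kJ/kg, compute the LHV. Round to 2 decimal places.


LHV = HHV - hfg * 9 * H
Water correction = 2442 * 9 * 0.124 = 2725.272 kJ/kg
LHV = 43434 - 2725.272 = 40708.73 kJ/kg


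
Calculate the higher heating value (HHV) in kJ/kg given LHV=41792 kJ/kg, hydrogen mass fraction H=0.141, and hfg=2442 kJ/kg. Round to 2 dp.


HHV = LHV + hfg * 9 * H
Water addition = 2442 * 9 * 0.141 = 3098.898 kJ/kg
HHV = 41792 + 3098.898 = 44890.90 kJ/kg


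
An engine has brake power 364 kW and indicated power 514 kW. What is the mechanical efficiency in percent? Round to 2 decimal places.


eta_mech = (BP / IP) * 100
Ratio = 364 / 514 = 0.7082
eta_mech = 0.7082 * 100 = 70.82%


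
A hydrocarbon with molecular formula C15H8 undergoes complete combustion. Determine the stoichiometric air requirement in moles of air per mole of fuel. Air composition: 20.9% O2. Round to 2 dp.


Balanced combustion: C15H8 + 17 O2 -> 15 CO2 + 4 H2O
O2 needed = C + H/4 = 15 + 8/4 = 17.00 moles
Air moles = O2 / 0.209 = 17.00 / 0.209 = 81.34 moles air


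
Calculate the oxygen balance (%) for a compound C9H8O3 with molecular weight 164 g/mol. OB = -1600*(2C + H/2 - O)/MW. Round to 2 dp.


OB = -1600 * (2C + H/2 - O) / MW
Inner = 2*9 + 8/2 - 3 = 19.00
OB = -1600 * 19.00 / 164 = -185.37%


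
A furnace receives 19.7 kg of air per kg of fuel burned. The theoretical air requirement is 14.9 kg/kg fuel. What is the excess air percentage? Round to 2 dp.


Excess air = actual - stoichiometric = 19.7 - 14.9 = 4.80 kg/kg fuel
Excess air % = (excess / stoich) * 100 = (4.80 / 14.9) * 100 = 32.21%


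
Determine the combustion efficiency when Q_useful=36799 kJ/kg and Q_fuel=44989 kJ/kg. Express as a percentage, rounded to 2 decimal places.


Efficiency = (Q_useful / Q_fuel) * 100
Efficiency = (36799 / 44989) * 100
Efficiency = 0.8180 * 100 = 81.80%


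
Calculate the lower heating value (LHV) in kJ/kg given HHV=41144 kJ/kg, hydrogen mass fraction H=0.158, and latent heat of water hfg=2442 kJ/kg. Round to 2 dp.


LHV = HHV - hfg * 9 * H
Water correction = 2442 * 9 * 0.158 = 3472.524 kJ/kg
LHV = 41144 - 3472.524 = 37671.48 kJ/kg


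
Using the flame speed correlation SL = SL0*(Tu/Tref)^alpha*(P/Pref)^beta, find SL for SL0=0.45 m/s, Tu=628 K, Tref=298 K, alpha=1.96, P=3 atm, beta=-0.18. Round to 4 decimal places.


SL = SL0 * (Tu/Tref)^alpha * (P/Pref)^beta
T ratio = 628/298 = 2.10738255
(T ratio)^alpha = 2.10738255^1.96 = 4.310593
(P/Pref)^beta = 3^(-0.18) = 0.820575
SL = 0.45 * 4.310593 * 0.820575 = 1.5917 m/s


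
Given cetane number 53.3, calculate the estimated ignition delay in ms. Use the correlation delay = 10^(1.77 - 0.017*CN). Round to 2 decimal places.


delay = 10^(1.77 - 0.017*CN)
Exponent = 1.77 - 0.017*53.3 = 0.8639
delay = 10^0.8639 = 7.31 ms


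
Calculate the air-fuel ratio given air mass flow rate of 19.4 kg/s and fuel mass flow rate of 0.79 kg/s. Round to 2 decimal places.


AFR = m_air / m_fuel
AFR = 19.4 / 0.79 = 24.56


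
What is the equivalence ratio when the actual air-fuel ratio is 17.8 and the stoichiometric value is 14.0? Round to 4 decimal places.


phi = AFR_stoich / AFR_actual
phi = 14.0 / 17.8 = 0.7865
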